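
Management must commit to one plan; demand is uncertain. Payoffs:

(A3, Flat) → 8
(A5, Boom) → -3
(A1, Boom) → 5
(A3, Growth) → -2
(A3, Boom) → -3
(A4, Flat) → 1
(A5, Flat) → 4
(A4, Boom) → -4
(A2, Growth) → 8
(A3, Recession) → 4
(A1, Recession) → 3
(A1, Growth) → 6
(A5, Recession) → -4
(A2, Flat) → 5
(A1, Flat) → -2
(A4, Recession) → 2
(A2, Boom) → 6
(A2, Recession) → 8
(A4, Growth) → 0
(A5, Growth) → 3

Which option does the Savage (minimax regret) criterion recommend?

A2

Column bests: Recession=8, Flat=8, Growth=8, Boom=6.
A1 regrets: 5, 10, 2, 1 → max 10
A2 regrets: 0, 3, 0, 0 → max 3
A3 regrets: 4, 0, 10, 9 → max 10
A4 regrets: 6, 7, 8, 10 → max 10
A5 regrets: 12, 4, 5, 9 → max 12
Smallest max regret = 3 → A2.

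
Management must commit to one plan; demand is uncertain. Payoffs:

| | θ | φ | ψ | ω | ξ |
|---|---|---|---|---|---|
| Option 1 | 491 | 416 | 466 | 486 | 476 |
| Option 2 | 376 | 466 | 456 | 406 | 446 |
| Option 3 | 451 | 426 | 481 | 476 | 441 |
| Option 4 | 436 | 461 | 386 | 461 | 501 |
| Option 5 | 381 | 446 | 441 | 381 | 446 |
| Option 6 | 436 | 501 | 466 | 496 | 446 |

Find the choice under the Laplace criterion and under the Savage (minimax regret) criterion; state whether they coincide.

laplace → Option 6; minimax regret → Option 6 (agree)

Row averages: Option 1=467, Option 2=430, Option 3=455, Option 4=449, Option 5=419, Option 6=469
Highest average = 469 → Option 6.
Column bests: θ=491, φ=501, ψ=481, ω=496, ξ=501.
Option 1 regrets: 0, 85, 15, 10, 25 → max 85
Option 2 regrets: 115, 35, 25, 90, 55 → max 115
Option 3 regrets: 40, 75, 0, 20, 60 → max 75
Option 4 regrets: 55, 40, 95, 35, 0 → max 95
Option 5 regrets: 110, 55, 40, 115, 55 → max 115
Option 6 regrets: 55, 0, 15, 0, 55 → max 55
Smallest max regret = 55 → Option 6.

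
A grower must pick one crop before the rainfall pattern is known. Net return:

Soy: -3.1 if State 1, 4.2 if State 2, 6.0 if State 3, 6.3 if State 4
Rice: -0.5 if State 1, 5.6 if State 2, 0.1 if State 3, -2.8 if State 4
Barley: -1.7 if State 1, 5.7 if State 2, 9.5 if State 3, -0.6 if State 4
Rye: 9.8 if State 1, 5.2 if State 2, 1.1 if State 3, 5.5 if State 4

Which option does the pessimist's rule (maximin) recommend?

Row minima: Soy=-3.1, Rice=-2.8, Barley=-1.7, Rye=1.1
Best worst-case = 1.1 → Rye.

Rye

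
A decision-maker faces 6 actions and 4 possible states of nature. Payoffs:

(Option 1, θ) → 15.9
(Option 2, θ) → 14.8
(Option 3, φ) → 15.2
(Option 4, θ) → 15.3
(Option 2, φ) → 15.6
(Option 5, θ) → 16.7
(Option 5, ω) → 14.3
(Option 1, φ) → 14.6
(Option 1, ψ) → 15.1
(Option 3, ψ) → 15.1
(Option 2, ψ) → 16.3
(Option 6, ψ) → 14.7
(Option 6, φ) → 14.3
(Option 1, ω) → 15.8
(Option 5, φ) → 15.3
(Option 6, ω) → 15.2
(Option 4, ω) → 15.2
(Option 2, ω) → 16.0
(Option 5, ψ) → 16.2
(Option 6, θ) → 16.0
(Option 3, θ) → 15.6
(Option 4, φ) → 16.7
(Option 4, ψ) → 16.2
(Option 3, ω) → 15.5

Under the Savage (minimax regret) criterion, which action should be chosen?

Column bests: θ=16.7, φ=16.7, ψ=16.3, ω=16.0.
Option 1 regrets: 0.8, 2.1, 1.2, 0.2 → max 2.1
Option 2 regrets: 1.9, 1.1, 0.0, 0.0 → max 1.9
Option 3 regrets: 1.1, 1.5, 1.2, 0.5 → max 1.5
Option 4 regrets: 1.4, 0.0, 0.1, 0.8 → max 1.4
Option 5 regrets: 0.0, 1.4, 0.1, 1.7 → max 1.7
Option 6 regrets: 0.7, 2.4, 1.6, 0.8 → max 2.4
Smallest max regret = 1.4 → Option 4.

Option 4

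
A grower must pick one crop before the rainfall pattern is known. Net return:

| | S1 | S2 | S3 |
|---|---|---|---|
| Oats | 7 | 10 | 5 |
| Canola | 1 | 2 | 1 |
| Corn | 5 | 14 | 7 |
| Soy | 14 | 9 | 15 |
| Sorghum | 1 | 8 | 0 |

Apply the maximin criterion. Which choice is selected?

Row minima: Oats=5, Canola=1, Corn=5, Soy=9, Sorghum=0
Best worst-case = 9 → Soy.

Soy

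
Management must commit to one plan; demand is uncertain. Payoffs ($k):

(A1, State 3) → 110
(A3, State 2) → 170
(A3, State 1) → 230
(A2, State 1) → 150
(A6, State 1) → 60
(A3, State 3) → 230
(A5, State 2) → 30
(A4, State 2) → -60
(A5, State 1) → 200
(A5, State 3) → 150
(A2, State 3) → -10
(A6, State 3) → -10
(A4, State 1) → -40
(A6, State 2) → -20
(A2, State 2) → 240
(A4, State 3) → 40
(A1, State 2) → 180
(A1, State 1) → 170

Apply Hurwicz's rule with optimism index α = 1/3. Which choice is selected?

A3

A1: 1/3·180 + 2/3·110 = 400/3
A2: 1/3·240 + 2/3·(-10) = 220/3
A3: 1/3·230 + 2/3·170 = 190
A4: 1/3·40 + 2/3·(-60) = -80/3
A5: 1/3·200 + 2/3·30 = 260/3
A6: 1/3·60 + 2/3·(-20) = 20/3
Highest Hurwicz score = 190 → A3.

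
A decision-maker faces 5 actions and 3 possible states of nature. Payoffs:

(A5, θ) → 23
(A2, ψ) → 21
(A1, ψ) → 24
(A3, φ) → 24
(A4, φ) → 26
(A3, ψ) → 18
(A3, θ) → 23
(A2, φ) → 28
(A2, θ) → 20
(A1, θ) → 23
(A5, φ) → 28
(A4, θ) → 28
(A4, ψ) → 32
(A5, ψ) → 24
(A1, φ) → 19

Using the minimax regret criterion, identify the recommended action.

A4

Column bests: θ=28, φ=28, ψ=32.
A1 regrets: 5, 9, 8 → max 9
A2 regrets: 8, 0, 11 → max 11
A3 regrets: 5, 4, 14 → max 14
A4 regrets: 0, 2, 0 → max 2
A5 regrets: 5, 0, 8 → max 8
Smallest max regret = 2 → A4.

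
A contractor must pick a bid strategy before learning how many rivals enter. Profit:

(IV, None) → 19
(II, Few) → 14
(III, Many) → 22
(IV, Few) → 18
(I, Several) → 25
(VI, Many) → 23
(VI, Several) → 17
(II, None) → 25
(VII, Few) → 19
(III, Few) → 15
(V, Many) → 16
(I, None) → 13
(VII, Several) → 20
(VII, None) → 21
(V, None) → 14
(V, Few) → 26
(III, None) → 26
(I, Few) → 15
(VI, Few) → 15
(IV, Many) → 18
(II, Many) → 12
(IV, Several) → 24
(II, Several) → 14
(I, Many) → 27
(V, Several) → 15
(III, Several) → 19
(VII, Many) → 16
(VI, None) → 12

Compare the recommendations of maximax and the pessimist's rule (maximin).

Row maxima: I=27, II=25, III=26, IV=24, V=26, VI=23, VII=21
Best best-case = 27 → I.
Row minima: I=13, II=12, III=15, IV=18, V=14, VI=12, VII=16
Best worst-case = 18 → IV.

maximax → I; maximin → IV (disagree)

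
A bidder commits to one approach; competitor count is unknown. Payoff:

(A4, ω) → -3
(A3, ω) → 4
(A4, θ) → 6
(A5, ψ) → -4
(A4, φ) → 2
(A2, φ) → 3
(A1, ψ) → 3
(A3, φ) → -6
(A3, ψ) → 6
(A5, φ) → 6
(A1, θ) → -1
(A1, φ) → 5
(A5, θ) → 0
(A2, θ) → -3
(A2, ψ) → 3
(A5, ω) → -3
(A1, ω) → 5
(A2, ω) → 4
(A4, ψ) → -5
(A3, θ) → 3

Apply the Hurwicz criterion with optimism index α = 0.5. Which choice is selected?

A1: 0.5·5 + 0.5·(-1) = 2
A2: 0.5·4 + 0.5·(-3) = 0.5
A3: 0.5·6 + 0.5·(-6) = 0
A4: 0.5·6 + 0.5·(-5) = 0.5
A5: 0.5·6 + 0.5·(-4) = 1
Highest Hurwicz score = 2 → A1.

A1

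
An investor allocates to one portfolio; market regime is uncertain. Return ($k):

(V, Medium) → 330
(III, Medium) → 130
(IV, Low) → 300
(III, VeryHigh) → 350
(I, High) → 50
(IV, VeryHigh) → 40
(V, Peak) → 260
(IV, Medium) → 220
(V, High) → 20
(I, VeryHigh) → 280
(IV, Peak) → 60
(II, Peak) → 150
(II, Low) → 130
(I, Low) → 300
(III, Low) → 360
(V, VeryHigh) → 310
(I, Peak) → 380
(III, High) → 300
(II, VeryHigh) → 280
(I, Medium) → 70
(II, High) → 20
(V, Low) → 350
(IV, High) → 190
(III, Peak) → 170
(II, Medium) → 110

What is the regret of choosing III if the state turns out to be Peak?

210

Best payoff under Peak is 380.
Regret = 380 − 170 = 210.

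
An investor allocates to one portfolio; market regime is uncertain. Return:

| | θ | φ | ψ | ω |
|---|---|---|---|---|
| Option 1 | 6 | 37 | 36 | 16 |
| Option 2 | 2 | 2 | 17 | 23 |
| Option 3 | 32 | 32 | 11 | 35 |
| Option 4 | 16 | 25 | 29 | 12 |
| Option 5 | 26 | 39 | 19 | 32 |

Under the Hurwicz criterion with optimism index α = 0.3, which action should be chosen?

Option 1: 0.3·37 + 0.7·6 = 15.3
Option 2: 0.3·23 + 0.7·2 = 8.3
Option 3: 0.3·35 + 0.7·11 = 18.2
Option 4: 0.3·29 + 0.7·12 = 17.1
Option 5: 0.3·39 + 0.7·19 = 25
Highest Hurwicz score = 25 → Option 5.

Option 5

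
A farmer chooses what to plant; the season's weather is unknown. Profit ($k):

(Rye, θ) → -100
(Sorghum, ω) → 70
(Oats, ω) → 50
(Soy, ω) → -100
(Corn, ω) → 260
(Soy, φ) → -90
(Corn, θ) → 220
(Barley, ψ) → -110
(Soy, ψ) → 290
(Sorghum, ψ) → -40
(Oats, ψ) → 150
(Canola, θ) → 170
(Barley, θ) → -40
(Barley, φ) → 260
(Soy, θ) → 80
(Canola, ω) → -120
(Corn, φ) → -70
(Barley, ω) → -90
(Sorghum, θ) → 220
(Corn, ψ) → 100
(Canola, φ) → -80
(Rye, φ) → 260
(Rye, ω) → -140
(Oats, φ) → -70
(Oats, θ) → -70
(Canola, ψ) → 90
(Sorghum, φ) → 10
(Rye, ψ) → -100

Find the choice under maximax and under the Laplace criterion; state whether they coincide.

Row maxima: Barley=260, Corn=260, Rye=260, Canola=170, Sorghum=220, Soy=290, Oats=150
Best best-case = 290 → Soy.
Row averages: Barley=5, Corn=127.5, Rye=-20, Canola=15, Sorghum=65, Soy=45, Oats=15
Highest average = 127.5 → Corn.

maximax → Soy; laplace → Corn (disagree)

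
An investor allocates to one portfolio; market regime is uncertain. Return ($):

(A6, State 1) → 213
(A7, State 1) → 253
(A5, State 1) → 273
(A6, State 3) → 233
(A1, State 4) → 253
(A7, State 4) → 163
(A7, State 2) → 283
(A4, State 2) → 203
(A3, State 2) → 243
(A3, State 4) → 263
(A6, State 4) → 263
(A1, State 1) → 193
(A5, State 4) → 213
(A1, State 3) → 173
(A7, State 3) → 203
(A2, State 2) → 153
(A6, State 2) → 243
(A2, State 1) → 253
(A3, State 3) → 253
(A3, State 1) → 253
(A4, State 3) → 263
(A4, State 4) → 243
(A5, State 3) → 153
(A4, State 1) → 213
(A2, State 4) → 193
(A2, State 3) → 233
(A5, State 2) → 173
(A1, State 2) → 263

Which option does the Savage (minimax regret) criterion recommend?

A3

Column bests: State 1=273, State 2=283, State 3=263, State 4=263.
A1 regrets: 80, 20, 90, 10 → max 90
A2 regrets: 20, 130, 30, 70 → max 130
A3 regrets: 20, 40, 10, 0 → max 40
A4 regrets: 60, 80, 0, 20 → max 80
A5 regrets: 0, 110, 110, 50 → max 110
A6 regrets: 60, 40, 30, 0 → max 60
A7 regrets: 20, 0, 60, 100 → max 100
Smallest max regret = 40 → A3.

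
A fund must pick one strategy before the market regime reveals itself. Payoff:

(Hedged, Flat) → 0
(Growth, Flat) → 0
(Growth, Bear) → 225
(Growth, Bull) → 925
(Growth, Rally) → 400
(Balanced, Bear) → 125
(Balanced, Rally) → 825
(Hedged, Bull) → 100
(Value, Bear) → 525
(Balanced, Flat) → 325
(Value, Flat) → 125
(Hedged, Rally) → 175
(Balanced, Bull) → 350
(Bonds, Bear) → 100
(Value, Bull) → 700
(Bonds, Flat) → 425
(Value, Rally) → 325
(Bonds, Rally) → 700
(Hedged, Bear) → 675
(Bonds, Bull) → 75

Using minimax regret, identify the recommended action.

Growth

Column bests: Bear=675, Flat=425, Bull=925, Rally=825.
Hedged regrets: 0, 425, 825, 650 → max 825
Bonds regrets: 575, 0, 850, 125 → max 850
Value regrets: 150, 300, 225, 500 → max 500
Growth regrets: 450, 425, 0, 425 → max 450
Balanced regrets: 550, 100, 575, 0 → max 575
Smallest max regret = 450 → Growth.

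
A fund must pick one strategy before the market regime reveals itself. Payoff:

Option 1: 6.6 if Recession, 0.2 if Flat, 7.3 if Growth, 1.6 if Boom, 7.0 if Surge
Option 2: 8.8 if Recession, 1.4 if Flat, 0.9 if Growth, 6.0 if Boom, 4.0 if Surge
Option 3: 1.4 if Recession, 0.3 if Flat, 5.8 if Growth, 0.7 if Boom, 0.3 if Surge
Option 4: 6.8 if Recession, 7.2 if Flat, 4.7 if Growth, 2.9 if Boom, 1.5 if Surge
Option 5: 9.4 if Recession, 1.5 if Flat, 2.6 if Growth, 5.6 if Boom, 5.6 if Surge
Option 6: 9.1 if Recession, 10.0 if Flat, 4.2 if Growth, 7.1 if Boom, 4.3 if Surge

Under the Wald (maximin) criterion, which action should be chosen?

Row minima: Option 1=0.2, Option 2=0.9, Option 3=0.3, Option 4=1.5, Option 5=1.5, Option 6=4.2
Best worst-case = 4.2 → Option 6.

Option 6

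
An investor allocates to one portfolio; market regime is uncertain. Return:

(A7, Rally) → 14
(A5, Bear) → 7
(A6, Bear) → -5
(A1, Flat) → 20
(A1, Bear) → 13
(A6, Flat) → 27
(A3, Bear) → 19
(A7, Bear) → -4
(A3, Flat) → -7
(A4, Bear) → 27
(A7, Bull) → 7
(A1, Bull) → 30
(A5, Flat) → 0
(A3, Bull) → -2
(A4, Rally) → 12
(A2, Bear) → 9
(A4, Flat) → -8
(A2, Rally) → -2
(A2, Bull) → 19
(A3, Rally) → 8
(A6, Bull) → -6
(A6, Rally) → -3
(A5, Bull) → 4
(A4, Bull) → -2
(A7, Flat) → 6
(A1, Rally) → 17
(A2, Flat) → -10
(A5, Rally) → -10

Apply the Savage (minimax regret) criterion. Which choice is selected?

Column bests: Bear=27, Flat=27, Bull=30, Rally=17.
A1 regrets: 14, 7, 0, 0 → max 14
A2 regrets: 18, 37, 11, 19 → max 37
A3 regrets: 8, 34, 32, 9 → max 34
A4 regrets: 0, 35, 32, 5 → max 35
A5 regrets: 20, 27, 26, 27 → max 27
A6 regrets: 32, 0, 36, 20 → max 36
A7 regrets: 31, 21, 23, 3 → max 31
Smallest max regret = 14 → A1.

A1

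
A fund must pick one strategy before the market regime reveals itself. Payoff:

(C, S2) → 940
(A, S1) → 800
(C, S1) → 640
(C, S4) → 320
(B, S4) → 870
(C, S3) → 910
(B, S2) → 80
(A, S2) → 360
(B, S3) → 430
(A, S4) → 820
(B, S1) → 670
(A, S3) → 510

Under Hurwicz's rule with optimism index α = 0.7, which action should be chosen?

C

A: 0.7·820 + 0.3·360 = 682
B: 0.7·870 + 0.3·80 = 633
C: 0.7·940 + 0.3·320 = 754
Highest Hurwicz score = 754 → C.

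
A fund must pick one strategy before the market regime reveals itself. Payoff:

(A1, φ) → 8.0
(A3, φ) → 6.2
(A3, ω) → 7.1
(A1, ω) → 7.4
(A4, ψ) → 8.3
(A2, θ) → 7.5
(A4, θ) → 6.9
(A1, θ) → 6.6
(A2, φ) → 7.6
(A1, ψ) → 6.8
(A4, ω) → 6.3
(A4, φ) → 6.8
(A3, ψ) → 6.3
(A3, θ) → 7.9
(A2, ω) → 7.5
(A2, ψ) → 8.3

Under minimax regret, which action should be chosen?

Column bests: θ=7.9, φ=8.0, ψ=8.3, ω=7.5.
A1 regrets: 1.3, 0.0, 1.5, 0.1 → max 1.5
A2 regrets: 0.4, 0.4, 0.0, 0.0 → max 0.4
A3 regrets: 0.0, 1.8, 2.0, 0.4 → max 2.0
A4 regrets: 1.0, 1.2, 0.0, 1.2 → max 1.2
Smallest max regret = 0.4 → A2.

A2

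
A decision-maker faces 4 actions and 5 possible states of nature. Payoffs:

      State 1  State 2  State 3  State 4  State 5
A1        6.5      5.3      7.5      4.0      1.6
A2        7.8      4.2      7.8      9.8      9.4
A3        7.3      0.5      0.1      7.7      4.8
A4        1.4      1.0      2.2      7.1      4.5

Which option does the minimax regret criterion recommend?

A2

Column bests: State 1=7.8, State 2=5.3, State 3=7.8, State 4=9.8, State 5=9.4.
A1 regrets: 1.3, 0.0, 0.3, 5.8, 7.8 → max 7.8
A2 regrets: 0.0, 1.1, 0.0, 0.0, 0.0 → max 1.1
A3 regrets: 0.5, 4.8, 7.7, 2.1, 4.6 → max 7.7
A4 regrets: 6.4, 4.3, 5.6, 2.7, 4.9 → max 6.4
Smallest max regret = 1.1 → A2.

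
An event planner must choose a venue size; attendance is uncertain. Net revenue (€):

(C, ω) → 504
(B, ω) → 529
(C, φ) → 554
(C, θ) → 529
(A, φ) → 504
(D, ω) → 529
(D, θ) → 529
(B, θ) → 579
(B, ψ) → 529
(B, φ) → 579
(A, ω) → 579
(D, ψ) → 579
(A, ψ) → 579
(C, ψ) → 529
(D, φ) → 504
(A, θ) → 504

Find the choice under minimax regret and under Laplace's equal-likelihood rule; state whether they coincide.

Column bests: θ=579, φ=579, ψ=579, ω=579.
A regrets: 75, 75, 0, 0 → max 75
B regrets: 0, 0, 50, 50 → max 50
C regrets: 50, 25, 50, 75 → max 75
D regrets: 50, 75, 0, 50 → max 75
Smallest max regret = 50 → B.
Row averages: A=541.5, B=554, C=529, D=535.25
Highest average = 554 → B.

minimax regret → B; laplace → B (agree)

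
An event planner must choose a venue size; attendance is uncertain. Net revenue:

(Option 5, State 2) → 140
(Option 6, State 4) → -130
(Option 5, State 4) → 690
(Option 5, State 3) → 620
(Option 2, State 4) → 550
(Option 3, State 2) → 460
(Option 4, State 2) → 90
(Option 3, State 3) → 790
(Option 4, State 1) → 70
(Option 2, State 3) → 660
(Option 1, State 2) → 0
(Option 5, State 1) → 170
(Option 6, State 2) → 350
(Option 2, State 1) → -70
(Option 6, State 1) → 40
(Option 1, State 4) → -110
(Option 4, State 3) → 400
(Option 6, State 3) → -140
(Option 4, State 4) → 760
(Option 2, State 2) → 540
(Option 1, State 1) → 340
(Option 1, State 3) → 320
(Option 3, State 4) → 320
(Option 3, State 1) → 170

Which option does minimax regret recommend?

Option 5

Column bests: State 1=340, State 2=540, State 3=790, State 4=760.
Option 1 regrets: 0, 540, 470, 870 → max 870
Option 2 regrets: 410, 0, 130, 210 → max 410
Option 3 regrets: 170, 80, 0, 440 → max 440
Option 4 regrets: 270, 450, 390, 0 → max 450
Option 5 regrets: 170, 400, 170, 70 → max 400
Option 6 regrets: 300, 190, 930, 890 → max 930
Smallest max regret = 400 → Option 5.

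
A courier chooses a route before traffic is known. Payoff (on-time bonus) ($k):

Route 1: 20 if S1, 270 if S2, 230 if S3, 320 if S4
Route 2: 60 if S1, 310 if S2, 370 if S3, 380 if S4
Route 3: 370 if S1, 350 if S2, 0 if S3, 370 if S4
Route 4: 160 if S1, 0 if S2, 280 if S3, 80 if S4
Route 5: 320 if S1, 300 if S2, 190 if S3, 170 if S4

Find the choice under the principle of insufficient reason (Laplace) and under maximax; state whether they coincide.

Row averages: Route 1=210, Route 2=280, Route 3=272.5, Route 4=130, Route 5=245
Highest average = 280 → Route 2.
Row maxima: Route 1=320, Route 2=380, Route 3=370, Route 4=280, Route 5=320
Best best-case = 380 → Route 2.

laplace → Route 2; maximax → Route 2 (agree)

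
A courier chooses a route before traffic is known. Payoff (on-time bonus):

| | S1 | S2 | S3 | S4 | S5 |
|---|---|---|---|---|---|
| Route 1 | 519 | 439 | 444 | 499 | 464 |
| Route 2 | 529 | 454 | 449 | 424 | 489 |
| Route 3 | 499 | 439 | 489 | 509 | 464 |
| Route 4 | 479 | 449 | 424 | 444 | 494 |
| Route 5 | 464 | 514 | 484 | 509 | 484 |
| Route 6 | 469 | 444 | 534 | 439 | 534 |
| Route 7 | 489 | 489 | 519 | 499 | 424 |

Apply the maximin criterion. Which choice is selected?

Row minima: Route 1=439, Route 2=424, Route 3=439, Route 4=424, Route 5=464, Route 6=439, Route 7=424
Best worst-case = 464 → Route 5.

Route 5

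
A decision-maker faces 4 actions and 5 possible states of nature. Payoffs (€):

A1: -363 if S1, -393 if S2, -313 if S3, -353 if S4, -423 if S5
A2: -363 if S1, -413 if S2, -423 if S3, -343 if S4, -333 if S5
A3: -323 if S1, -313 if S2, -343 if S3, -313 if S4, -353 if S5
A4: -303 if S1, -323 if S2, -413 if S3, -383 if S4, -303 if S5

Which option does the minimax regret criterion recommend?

Column bests: S1=-303, S2=-313, S3=-313, S4=-313, S5=-303.
A1 regrets: 60, 80, 0, 40, 120 → max 120
A2 regrets: 60, 100, 110, 30, 30 → max 110
A3 regrets: 20, 0, 30, 0, 50 → max 50
A4 regrets: 0, 10, 100, 70, 0 → max 100
Smallest max regret = 50 → A3.

A3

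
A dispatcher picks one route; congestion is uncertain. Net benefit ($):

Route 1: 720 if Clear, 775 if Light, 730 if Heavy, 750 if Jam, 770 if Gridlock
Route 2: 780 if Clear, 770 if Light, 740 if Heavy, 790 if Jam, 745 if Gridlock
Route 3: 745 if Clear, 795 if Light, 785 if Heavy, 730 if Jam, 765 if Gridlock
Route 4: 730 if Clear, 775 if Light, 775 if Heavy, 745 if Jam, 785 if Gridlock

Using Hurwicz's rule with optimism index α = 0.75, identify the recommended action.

Route 1: 0.75·775 + 0.25·720 = 761.25
Route 2: 0.75·790 + 0.25·740 = 777.5
Route 3: 0.75·795 + 0.25·730 = 778.75
Route 4: 0.75·785 + 0.25·730 = 771.25
Highest Hurwicz score = 778.75 → Route 3.

Route 3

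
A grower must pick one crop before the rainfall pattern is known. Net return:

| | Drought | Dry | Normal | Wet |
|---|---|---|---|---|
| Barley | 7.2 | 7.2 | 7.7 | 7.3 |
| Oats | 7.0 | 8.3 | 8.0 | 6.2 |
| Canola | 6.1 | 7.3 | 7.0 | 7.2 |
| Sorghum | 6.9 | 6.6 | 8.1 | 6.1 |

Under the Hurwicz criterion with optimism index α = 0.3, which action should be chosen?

Barley

Barley: 0.3·7.7 + 0.7·7.2 = 7.35
Oats: 0.3·8.3 + 0.7·6.2 = 6.83
Canola: 0.3·7.3 + 0.7·6.1 = 6.46
Sorghum: 0.3·8.1 + 0.7·6.1 = 6.7
Highest Hurwicz score = 7.35 → Barley.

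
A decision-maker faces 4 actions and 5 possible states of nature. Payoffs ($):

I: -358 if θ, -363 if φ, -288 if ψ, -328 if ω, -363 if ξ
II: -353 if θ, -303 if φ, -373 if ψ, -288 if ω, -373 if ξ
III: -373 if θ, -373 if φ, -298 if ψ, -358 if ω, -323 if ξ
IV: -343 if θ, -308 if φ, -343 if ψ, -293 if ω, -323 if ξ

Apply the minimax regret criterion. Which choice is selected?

Column bests: θ=-343, φ=-303, ψ=-288, ω=-288, ξ=-323.
I regrets: 15, 60, 0, 40, 40 → max 60
II regrets: 10, 0, 85, 0, 50 → max 85
III regrets: 30, 70, 10, 70, 0 → max 70
IV regrets: 0, 5, 55, 5, 0 → max 55
Smallest max regret = 55 → IV.

IV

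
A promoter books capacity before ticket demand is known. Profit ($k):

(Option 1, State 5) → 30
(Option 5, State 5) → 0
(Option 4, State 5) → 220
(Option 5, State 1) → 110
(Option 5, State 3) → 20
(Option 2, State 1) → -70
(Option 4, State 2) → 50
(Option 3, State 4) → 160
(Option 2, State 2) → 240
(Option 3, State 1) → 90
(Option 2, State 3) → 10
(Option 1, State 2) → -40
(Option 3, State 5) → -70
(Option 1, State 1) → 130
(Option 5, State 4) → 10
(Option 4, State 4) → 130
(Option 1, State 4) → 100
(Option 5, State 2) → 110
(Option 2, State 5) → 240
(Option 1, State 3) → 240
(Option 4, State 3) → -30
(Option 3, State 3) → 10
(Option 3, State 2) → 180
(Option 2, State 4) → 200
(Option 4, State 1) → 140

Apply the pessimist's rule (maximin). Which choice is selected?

Row minima: Option 1=-40, Option 2=-70, Option 3=-70, Option 4=-30, Option 5=0
Best worst-case = 0 → Option 5.

Option 5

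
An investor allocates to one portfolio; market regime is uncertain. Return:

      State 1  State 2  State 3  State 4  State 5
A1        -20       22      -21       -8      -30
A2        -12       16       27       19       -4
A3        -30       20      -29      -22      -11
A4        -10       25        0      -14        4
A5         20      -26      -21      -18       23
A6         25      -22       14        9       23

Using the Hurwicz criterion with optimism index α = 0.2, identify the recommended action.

A2

A1: 0.2·22 + 0.8·(-30) = -19.6
A2: 0.2·27 + 0.8·(-12) = -4.2
A3: 0.2·20 + 0.8·(-30) = -20
A4: 0.2·25 + 0.8·(-14) = -6.2
A5: 0.2·23 + 0.8·(-26) = -16.2
A6: 0.2·25 + 0.8·(-22) = -12.6
Highest Hurwicz score = -4.2 → A2.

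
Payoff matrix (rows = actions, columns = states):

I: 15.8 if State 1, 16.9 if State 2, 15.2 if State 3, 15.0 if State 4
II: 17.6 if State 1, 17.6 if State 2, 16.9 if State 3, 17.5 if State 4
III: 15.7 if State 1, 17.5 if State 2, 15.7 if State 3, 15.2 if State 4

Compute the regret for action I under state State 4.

Best payoff under State 4 is 17.5.
Regret = 17.5 − 15.0 = 2.5.

2.5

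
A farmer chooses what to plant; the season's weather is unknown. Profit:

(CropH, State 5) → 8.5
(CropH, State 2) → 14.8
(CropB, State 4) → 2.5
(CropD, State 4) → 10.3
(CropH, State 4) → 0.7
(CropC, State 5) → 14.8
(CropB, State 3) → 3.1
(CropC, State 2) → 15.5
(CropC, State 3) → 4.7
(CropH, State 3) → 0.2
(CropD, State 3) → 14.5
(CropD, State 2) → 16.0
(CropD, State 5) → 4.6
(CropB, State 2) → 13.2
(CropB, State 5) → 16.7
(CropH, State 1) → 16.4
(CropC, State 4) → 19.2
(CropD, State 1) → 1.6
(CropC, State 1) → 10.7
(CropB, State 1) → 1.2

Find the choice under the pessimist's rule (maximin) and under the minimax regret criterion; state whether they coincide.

maximin → CropC; minimax regret → CropC (agree)

Row minima: CropD=1.6, CropB=1.2, CropC=4.7, CropH=0.2
Best worst-case = 4.7 → CropC.
Column bests: State 1=16.4, State 2=16.0, State 3=14.5, State 4=19.2, State 5=16.7.
CropD regrets: 14.8, 0.0, 0.0, 8.9, 12.1 → max 14.8
CropB regrets: 15.2, 2.8, 11.4, 16.7, 0.0 → max 16.7
CropC regrets: 5.7, 0.5, 9.8, 0.0, 1.9 → max 9.8
CropH regrets: 0.0, 1.2, 14.3, 18.5, 8.2 → max 18.5
Smallest max regret = 9.8 → CropC.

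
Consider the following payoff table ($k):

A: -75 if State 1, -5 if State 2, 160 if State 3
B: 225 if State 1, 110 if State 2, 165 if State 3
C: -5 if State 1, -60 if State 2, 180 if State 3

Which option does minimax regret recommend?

B

Column bests: State 1=225, State 2=110, State 3=180.
A regrets: 300, 115, 20 → max 300
B regrets: 0, 0, 15 → max 15
C regrets: 230, 170, 0 → max 230
Smallest max regret = 15 → B.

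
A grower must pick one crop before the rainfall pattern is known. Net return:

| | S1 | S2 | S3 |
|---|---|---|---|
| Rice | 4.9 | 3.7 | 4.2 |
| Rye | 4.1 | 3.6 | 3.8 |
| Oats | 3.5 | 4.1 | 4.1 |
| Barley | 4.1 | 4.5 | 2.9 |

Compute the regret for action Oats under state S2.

Best payoff under S2 is 4.5.
Regret = 4.5 − 4.1 = 0.4.

0.4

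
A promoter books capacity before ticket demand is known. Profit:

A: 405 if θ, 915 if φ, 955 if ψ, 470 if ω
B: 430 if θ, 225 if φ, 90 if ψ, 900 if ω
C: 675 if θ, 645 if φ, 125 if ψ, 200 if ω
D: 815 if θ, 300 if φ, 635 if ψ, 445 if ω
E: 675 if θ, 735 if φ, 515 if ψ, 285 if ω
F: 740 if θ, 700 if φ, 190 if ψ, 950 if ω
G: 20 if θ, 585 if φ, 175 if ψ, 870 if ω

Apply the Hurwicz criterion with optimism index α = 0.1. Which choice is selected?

A

A: 0.1·955 + 0.9·405 = 460
B: 0.1·900 + 0.9·90 = 171
C: 0.1·675 + 0.9·125 = 180
D: 0.1·815 + 0.9·300 = 351.5
E: 0.1·735 + 0.9·285 = 330
F: 0.1·950 + 0.9·190 = 266
G: 0.1·870 + 0.9·20 = 105
Highest Hurwicz score = 460 → A.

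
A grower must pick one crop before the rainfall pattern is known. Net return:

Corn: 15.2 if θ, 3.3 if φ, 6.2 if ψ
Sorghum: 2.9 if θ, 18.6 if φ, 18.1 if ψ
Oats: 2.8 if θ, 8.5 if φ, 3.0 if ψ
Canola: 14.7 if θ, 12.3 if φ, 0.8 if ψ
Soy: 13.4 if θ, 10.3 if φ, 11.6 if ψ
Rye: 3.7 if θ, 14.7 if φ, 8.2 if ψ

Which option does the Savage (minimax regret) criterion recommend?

Column bests: θ=15.2, φ=18.6, ψ=18.1.
Corn regrets: 0.0, 15.3, 11.9 → max 15.3
Sorghum regrets: 12.3, 0.0, 0.0 → max 12.3
Oats regrets: 12.4, 10.1, 15.1 → max 15.1
Canola regrets: 0.5, 6.3, 17.3 → max 17.3
Soy regrets: 1.8, 8.3, 6.5 → max 8.3
Rye regrets: 11.5, 3.9, 9.9 → max 11.5
Smallest max regret = 8.3 → Soy.

Soy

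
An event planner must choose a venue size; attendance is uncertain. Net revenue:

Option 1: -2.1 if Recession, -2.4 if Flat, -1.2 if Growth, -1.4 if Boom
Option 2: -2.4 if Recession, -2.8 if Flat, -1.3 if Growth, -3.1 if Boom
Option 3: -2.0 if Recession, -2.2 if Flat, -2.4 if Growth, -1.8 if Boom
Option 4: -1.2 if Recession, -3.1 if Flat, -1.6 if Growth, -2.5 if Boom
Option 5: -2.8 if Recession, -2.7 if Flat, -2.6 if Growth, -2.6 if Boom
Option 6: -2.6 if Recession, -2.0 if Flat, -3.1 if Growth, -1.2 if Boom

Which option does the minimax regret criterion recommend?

Option 1

Column bests: Recession=-1.2, Flat=-2.0, Growth=-1.2, Boom=-1.2.
Option 1 regrets: 0.9, 0.4, 0.0, 0.2 → max 0.9
Option 2 regrets: 1.2, 0.8, 0.1, 1.9 → max 1.9
Option 3 regrets: 0.8, 0.2, 1.2, 0.6 → max 1.2
Option 4 regrets: 0.0, 1.1, 0.4, 1.3 → max 1.3
Option 5 regrets: 1.6, 0.7, 1.4, 1.4 → max 1.6
Option 6 regrets: 1.4, 0.0, 1.9, 0.0 → max 1.9
Smallest max regret = 0.9 → Option 1.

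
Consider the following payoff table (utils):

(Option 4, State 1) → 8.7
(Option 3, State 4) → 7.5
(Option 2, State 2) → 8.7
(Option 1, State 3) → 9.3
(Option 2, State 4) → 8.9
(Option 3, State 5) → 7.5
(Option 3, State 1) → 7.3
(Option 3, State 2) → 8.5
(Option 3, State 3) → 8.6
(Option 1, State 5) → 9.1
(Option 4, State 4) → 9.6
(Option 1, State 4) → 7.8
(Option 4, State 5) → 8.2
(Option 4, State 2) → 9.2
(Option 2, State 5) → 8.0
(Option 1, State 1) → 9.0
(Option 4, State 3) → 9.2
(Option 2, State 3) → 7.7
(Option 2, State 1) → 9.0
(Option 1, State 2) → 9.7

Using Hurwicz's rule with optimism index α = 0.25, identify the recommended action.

Option 1: 0.25·9.7 + 0.75·7.8 = 8.275
Option 2: 0.25·9.0 + 0.75·7.7 = 8.025
Option 3: 0.25·8.6 + 0.75·7.3 = 7.625
Option 4: 0.25·9.6 + 0.75·8.2 = 8.55
Highest Hurwicz score = 8.55 → Option 4.

Option 4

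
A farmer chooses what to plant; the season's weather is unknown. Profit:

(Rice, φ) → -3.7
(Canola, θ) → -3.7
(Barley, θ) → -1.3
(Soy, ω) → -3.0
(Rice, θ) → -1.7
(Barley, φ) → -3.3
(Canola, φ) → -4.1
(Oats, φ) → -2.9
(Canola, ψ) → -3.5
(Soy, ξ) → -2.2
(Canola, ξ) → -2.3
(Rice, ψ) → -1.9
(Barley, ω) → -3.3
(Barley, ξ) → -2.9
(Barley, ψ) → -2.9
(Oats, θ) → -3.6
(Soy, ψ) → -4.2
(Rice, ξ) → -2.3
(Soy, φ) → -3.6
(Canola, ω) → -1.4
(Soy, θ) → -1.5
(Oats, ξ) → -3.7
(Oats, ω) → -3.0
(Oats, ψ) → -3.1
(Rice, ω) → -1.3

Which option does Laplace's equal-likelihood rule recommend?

Rice

Row averages: Barley=-2.74, Canola=-3, Oats=-3.26, Soy=-2.9, Rice=-2.18
Highest average = -2.18 → Rice.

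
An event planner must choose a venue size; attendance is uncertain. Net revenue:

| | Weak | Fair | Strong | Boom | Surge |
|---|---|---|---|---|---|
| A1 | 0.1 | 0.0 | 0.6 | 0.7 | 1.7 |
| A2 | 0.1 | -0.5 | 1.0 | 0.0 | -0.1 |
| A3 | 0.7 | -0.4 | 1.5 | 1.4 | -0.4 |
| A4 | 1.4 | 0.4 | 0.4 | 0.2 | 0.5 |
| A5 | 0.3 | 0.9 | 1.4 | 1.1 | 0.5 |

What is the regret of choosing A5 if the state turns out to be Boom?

0.3

Best payoff under Boom is 1.4.
Regret = 1.4 − 1.1 = 0.3.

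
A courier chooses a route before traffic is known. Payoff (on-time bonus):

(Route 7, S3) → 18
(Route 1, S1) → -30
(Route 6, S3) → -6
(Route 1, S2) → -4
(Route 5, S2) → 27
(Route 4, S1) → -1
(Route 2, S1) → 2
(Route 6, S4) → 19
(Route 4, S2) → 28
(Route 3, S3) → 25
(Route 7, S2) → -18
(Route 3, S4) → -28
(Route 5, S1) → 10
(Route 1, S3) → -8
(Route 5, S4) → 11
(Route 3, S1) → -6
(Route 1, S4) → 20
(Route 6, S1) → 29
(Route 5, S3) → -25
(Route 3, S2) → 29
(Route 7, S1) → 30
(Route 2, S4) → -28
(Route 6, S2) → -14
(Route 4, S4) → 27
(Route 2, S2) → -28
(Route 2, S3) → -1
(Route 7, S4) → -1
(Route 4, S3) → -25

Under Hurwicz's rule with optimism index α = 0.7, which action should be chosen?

Route 6

Route 1: 0.7·20 + 0.3·(-30) = 5
Route 2: 0.7·2 + 0.3·(-28) = -7
Route 3: 0.7·29 + 0.3·(-28) = 11.9
Route 4: 0.7·28 + 0.3·(-25) = 12.1
Route 5: 0.7·27 + 0.3·(-25) = 11.4
Route 6: 0.7·29 + 0.3·(-14) = 16.1
Route 7: 0.7·30 + 0.3·(-18) = 15.6
Highest Hurwicz score = 16.1 → Route 6.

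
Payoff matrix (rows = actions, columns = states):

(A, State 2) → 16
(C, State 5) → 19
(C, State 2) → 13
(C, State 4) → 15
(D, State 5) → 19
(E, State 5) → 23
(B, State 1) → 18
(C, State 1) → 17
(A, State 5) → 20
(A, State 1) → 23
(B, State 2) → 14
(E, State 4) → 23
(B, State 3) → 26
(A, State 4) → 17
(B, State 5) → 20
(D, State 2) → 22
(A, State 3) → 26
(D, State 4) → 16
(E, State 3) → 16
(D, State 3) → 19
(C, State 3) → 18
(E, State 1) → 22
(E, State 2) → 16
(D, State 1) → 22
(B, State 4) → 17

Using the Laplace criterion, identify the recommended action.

A

Row averages: A=20.4, B=19, C=16.4, D=19.6, E=20
Highest average = 20.4 → A.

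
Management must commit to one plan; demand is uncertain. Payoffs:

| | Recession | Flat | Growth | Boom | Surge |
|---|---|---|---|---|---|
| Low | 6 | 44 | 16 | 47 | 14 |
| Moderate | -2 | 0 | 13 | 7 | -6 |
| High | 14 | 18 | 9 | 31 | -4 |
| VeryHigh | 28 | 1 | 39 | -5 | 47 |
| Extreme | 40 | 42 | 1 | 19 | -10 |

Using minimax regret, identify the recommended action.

Column bests: Recession=40, Flat=44, Growth=39, Boom=47, Surge=47.
Low regrets: 34, 0, 23, 0, 33 → max 34
Moderate regrets: 42, 44, 26, 40, 53 → max 53
High regrets: 26, 26, 30, 16, 51 → max 51
VeryHigh regrets: 12, 43, 0, 52, 0 → max 52
Extreme regrets: 0, 2, 38, 28, 57 → max 57
Smallest max regret = 34 → Low.

Low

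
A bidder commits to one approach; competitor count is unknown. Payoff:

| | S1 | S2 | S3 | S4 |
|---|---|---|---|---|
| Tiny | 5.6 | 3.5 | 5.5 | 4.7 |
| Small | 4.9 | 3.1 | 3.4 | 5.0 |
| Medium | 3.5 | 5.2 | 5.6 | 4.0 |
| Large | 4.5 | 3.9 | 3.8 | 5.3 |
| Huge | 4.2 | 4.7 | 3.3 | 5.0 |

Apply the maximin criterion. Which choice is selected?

Large

Row minima: Tiny=3.5, Small=3.1, Medium=3.5, Large=3.8, Huge=3.3
Best worst-case = 3.8 → Large.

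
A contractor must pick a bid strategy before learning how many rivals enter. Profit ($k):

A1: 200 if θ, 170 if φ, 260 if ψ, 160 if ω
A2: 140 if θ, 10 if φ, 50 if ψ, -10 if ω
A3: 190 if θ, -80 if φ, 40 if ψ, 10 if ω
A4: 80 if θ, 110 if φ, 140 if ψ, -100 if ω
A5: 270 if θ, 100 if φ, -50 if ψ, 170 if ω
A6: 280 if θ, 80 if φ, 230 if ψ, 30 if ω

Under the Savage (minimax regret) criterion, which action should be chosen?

Column bests: θ=280, φ=170, ψ=260, ω=170.
A1 regrets: 80, 0, 0, 10 → max 80
A2 regrets: 140, 160, 210, 180 → max 210
A3 regrets: 90, 250, 220, 160 → max 250
A4 regrets: 200, 60, 120, 270 → max 270
A5 regrets: 10, 70, 310, 0 → max 310
A6 regrets: 0, 90, 30, 140 → max 140
Smallest max regret = 80 → A1.

A1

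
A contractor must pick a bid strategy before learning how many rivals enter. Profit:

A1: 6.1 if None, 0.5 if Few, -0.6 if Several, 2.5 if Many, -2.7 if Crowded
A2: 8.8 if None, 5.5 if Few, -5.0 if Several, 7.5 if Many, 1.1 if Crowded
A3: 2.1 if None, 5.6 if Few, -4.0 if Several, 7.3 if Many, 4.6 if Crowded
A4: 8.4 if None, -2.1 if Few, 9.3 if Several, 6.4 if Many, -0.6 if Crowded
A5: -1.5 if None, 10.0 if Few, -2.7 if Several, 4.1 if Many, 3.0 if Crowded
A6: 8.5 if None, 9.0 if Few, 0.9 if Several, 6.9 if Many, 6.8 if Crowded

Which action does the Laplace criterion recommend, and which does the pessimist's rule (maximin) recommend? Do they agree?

Row averages: A1=1.16, A2=3.58, A3=3.12, A4=4.28, A5=2.58, A6=6.42
Highest average = 6.42 → A6.
Row minima: A1=-2.7, A2=-5.0, A3=-4.0, A4=-2.1, A5=-2.7, A6=0.9
Best worst-case = 0.9 → A6.

laplace → A6; maximin → A6 (agree)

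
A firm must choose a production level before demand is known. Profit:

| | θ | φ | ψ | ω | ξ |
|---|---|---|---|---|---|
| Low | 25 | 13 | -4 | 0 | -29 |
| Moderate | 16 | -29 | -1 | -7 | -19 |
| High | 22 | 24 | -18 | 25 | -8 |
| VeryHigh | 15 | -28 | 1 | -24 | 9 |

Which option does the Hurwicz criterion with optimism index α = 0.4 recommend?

Low: 0.4·25 + 0.6·(-29) = -7.4
Moderate: 0.4·16 + 0.6·(-29) = -11
High: 0.4·25 + 0.6·(-18) = -0.8
VeryHigh: 0.4·15 + 0.6·(-28) = -10.8
Highest Hurwicz score = -0.8 → High.

High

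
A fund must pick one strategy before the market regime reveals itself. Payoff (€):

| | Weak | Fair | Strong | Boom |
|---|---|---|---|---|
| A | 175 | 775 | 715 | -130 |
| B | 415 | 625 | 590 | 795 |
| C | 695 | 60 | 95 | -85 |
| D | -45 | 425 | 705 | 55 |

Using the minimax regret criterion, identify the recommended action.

B

Column bests: Weak=695, Fair=775, Strong=715, Boom=795.
A regrets: 520, 0, 0, 925 → max 925
B regrets: 280, 150, 125, 0 → max 280
C regrets: 0, 715, 620, 880 → max 880
D regrets: 740, 350, 10, 740 → max 740
Smallest max regret = 280 → B.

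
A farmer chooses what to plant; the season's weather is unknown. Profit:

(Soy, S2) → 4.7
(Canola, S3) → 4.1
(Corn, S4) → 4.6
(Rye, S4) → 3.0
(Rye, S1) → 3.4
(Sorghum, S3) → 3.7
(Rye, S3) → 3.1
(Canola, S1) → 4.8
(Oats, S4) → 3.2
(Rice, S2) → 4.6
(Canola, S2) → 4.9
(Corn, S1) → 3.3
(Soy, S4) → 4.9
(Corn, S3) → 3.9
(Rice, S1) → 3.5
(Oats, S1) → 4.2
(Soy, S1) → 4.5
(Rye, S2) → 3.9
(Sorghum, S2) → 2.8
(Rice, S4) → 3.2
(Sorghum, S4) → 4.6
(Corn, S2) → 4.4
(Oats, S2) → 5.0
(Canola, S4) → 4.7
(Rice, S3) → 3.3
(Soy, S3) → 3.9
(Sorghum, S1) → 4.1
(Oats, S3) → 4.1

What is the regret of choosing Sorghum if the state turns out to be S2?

2.2

Best payoff under S2 is 5.0.
Regret = 5.0 − 2.8 = 2.2.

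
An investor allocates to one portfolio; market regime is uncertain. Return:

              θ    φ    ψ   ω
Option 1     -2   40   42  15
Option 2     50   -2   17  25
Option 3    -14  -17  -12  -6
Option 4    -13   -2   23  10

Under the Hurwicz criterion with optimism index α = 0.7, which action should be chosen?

Option 2

Option 1: 0.7·42 + 0.3·(-2) = 28.8
Option 2: 0.7·50 + 0.3·(-2) = 34.4
Option 3: 0.7·(-6) + 0.3·(-17) = -9.3
Option 4: 0.7·23 + 0.3·(-13) = 12.2
Highest Hurwicz score = 34.4 → Option 2.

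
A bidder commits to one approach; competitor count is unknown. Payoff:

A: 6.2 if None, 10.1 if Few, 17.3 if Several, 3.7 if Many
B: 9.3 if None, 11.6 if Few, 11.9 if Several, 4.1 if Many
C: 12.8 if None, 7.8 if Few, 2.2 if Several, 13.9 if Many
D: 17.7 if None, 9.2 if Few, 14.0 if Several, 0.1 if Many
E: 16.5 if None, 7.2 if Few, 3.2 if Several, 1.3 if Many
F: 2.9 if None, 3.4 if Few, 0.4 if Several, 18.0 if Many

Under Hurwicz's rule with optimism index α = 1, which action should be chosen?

A: 1·17.3 + 0·3.7 = 17.3
B: 1·11.9 + 0·4.1 = 11.9
C: 1·13.9 + 0·2.2 = 13.9
D: 1·17.7 + 0·0.1 = 17.7
E: 1·16.5 + 0·1.3 = 16.5
F: 1·18.0 + 0·0.4 = 18
Highest Hurwicz score = 18 → F.

F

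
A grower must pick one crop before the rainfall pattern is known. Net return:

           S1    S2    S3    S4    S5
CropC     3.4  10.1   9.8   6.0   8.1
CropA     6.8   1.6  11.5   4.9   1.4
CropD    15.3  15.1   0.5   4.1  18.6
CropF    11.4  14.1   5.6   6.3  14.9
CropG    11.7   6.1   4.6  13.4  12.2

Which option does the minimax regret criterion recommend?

Column bests: S1=15.3, S2=15.1, S3=11.5, S4=13.4, S5=18.6.
CropC regrets: 11.9, 5.0, 1.7, 7.4, 10.5 → max 11.9
CropA regrets: 8.5, 13.5, 0.0, 8.5, 17.2 → max 17.2
CropD regrets: 0.0, 0.0, 11.0, 9.3, 0.0 → max 11.0
CropF regrets: 3.9, 1.0, 5.9, 7.1, 3.7 → max 7.1
CropG regrets: 3.6, 9.0, 6.9, 0.0, 6.4 → max 9.0
Smallest max regret = 7.1 → CropF.

CropF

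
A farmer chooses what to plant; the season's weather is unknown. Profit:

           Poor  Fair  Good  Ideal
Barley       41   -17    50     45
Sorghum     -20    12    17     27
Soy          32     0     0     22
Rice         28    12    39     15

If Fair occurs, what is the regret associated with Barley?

29

Best payoff under Fair is 12.
Regret = 12 − (-17) = 29.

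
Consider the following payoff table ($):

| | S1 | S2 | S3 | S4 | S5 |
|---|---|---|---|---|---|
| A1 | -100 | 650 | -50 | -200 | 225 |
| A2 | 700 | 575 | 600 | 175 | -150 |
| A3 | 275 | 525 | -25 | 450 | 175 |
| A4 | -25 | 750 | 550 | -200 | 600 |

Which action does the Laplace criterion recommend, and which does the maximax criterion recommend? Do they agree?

laplace → A2; maximax → A4 (disagree)

Row averages: A1=105, A2=380, A3=280, A4=335
Highest average = 380 → A2.
Row maxima: A1=650, A2=700, A3=525, A4=750
Best best-case = 750 → A4.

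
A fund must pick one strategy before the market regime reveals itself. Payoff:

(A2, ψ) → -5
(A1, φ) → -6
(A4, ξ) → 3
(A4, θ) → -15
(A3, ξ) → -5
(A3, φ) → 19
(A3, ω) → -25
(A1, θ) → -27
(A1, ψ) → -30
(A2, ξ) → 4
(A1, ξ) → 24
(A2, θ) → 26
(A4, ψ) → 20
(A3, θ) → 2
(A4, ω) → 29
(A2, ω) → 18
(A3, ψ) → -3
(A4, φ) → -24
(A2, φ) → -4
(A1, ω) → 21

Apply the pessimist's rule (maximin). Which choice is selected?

Row minima: A1=-30, A2=-5, A3=-25, A4=-24
Best worst-case = -5 → A2.

A2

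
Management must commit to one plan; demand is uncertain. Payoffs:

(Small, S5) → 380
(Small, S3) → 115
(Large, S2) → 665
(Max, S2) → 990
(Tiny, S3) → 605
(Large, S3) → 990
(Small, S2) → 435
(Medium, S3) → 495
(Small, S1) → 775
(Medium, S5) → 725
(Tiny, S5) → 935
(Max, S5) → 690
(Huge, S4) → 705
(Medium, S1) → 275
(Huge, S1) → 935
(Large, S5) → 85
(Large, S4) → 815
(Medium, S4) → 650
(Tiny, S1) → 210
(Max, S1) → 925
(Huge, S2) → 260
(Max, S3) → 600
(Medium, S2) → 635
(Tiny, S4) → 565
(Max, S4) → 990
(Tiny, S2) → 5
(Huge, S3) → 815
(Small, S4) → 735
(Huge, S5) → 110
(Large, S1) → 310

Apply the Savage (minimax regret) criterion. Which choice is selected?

Max

Column bests: S1=935, S2=990, S3=990, S4=990, S5=935.
Tiny regrets: 725, 985, 385, 425, 0 → max 985
Small regrets: 160, 555, 875, 255, 555 → max 875
Medium regrets: 660, 355, 495, 340, 210 → max 660
Large regrets: 625, 325, 0, 175, 850 → max 850
Huge regrets: 0, 730, 175, 285, 825 → max 825
Max regrets: 10, 0, 390, 0, 245 → max 390
Smallest max regret = 390 → Max.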